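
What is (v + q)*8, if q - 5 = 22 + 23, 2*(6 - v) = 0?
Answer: 448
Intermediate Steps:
v = 6 (v = 6 - ½*0 = 6 + 0 = 6)
q = 50 (q = 5 + (22 + 23) = 5 + 45 = 50)
(v + q)*8 = (6 + 50)*8 = 56*8 = 448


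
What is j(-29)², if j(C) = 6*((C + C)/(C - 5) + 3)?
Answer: 230400/289 ≈ 797.23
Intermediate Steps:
j(C) = 18 + 12*C/(-5 + C) (j(C) = 6*((2*C)/(-5 + C) + 3) = 6*(2*C/(-5 + C) + 3) = 6*(3 + 2*C/(-5 + C)) = 18 + 12*C/(-5 + C))
j(-29)² = (30*(-3 - 29)/(-5 - 29))² = (30*(-32)/(-34))² = (30*(-1/34)*(-32))² = (480/17)² = 230400/289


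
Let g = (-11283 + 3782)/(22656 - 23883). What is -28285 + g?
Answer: -34698194/1227 ≈ -28279.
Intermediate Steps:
g = 7501/1227 (g = -7501/(-1227) = -7501*(-1/1227) = 7501/1227 ≈ 6.1133)
-28285 + g = -28285 + 7501/1227 = -34698194/1227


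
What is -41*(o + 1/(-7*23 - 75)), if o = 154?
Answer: -1490063/236 ≈ -6313.8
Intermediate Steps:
-41*(o + 1/(-7*23 - 75)) = -41*(154 + 1/(-7*23 - 75)) = -41*(154 + 1/(-161 - 75)) = -41*(154 + 1/(-236)) = -41*(154 - 1/236) = -41*36343/236 = -1490063/236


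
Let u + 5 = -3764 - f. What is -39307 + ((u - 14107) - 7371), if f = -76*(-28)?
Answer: -66682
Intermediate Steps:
f = 2128
u = -5897 (u = -5 + (-3764 - 1*2128) = -5 + (-3764 - 2128) = -5 - 5892 = -5897)
-39307 + ((u - 14107) - 7371) = -39307 + ((-5897 - 14107) - 7371) = -39307 + (-20004 - 7371) = -39307 - 27375 = -66682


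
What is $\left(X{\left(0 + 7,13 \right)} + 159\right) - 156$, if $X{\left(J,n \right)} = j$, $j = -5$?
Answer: $-2$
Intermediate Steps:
$X{\left(J,n \right)} = -5$
$\left(X{\left(0 + 7,13 \right)} + 159\right) - 156 = \left(-5 + 159\right) - 156 = 154 - 156 = -2$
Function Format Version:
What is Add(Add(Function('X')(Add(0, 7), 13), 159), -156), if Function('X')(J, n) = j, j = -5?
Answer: -2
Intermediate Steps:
Function('X')(J, n) = -5
Add(Add(Function('X')(Add(0, 7), 13), 159), -156) = Add(Add(-5, 159), -156) = Add(154, -156) = -2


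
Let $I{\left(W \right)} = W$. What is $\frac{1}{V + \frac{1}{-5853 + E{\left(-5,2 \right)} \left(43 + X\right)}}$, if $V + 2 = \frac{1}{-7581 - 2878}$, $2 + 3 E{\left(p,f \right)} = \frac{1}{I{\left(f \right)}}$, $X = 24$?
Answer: $- \frac{123133807}{246300305} \approx -0.49993$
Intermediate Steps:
$E{\left(p,f \right)} = - \frac{2}{3} + \frac{1}{3 f}$
$V = - \frac{20919}{10459}$ ($V = -2 + \frac{1}{-7581 - 2878} = -2 + \frac{1}{-10459} = -2 - \frac{1}{10459} = - \frac{20919}{10459} \approx -2.0001$)
$\frac{1}{V + \frac{1}{-5853 + E{\left(-5,2 \right)} \left(43 + X\right)}} = \frac{1}{- \frac{20919}{10459} + \frac{1}{-5853 + \frac{1 - 4}{3 \cdot 2} \left(43 + 24\right)}} = \frac{1}{- \frac{20919}{10459} + \frac{1}{-5853 + \frac{1}{3} \cdot \frac{1}{2} \left(1 - 4\right) 67}} = \frac{1}{- \frac{20919}{10459} + \frac{1}{-5853 + \frac{1}{3} \cdot \frac{1}{2} \left(-3\right) 67}} = \frac{1}{- \frac{20919}{10459} + \frac{1}{-5853 - \frac{67}{2}}} = \frac{1}{- \frac{20919}{10459} + \frac{1}{- \frac{11773}{2}}} = \frac{1}{- \frac{20919}{10459} - \frac{2}{11773}} = \frac{1}{- \frac{246300305}{123133807}} = - \frac{123133807}{246300305}$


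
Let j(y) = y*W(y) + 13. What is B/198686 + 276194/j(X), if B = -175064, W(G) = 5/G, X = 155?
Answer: 13718182483/894087 ≈ 15343.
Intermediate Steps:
j(y) = 18 (j(y) = y*(5/y) + 13 = 5 + 13 = 18)
B/198686 + 276194/j(X) = -175064/198686 + 276194/18 = -175064*1/198686 + 276194*(1/18) = -87532/99343 + 138097/9 = 13718182483/894087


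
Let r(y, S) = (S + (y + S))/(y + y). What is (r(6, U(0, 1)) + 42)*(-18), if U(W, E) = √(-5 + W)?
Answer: -765 - 3*I*√5 ≈ -765.0 - 6.7082*I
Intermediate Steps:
r(y, S) = (y + 2*S)/(2*y) (r(y, S) = (S + (S + y))/((2*y)) = (y + 2*S)*(1/(2*y)) = (y + 2*S)/(2*y))
(r(6, U(0, 1)) + 42)*(-18) = ((√(-5 + 0) + (½)*6)/6 + 42)*(-18) = ((√(-5) + 3)/6 + 42)*(-18) = ((I*√5 + 3)/6 + 42)*(-18) = ((3 + I*√5)/6 + 42)*(-18) = ((½ + I*√5/6) + 42)*(-18) = (85/2 + I*√5/6)*(-18) = -765 - 3*I*√5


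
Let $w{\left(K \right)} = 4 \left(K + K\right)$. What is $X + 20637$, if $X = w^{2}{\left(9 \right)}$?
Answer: $25821$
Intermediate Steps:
$w{\left(K \right)} = 8 K$ ($w{\left(K \right)} = 4 \cdot 2 K = 8 K$)
$X = 5184$ ($X = \left(8 \cdot 9\right)^{2} = 72^{2} = 5184$)
$X + 20637 = 5184 + 20637 = 25821$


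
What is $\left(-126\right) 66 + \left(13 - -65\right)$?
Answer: $-8238$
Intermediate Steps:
$\left(-126\right) 66 + \left(13 - -65\right) = -8316 + \left(13 + 65\right) = -8316 + 78 = -8238$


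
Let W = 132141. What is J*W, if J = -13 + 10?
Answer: -396423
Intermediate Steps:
J = -3
J*W = -3*132141 = -396423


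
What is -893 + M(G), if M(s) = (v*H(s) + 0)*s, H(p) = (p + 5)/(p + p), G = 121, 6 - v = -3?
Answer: -326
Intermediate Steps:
v = 9 (v = 6 - 1*(-3) = 6 + 3 = 9)
H(p) = (5 + p)/(2*p) (H(p) = (5 + p)/((2*p)) = (5 + p)*(1/(2*p)) = (5 + p)/(2*p))
M(s) = 45/2 + 9*s/2 (M(s) = (9*((5 + s)/(2*s)) + 0)*s = (9*(5 + s)/(2*s) + 0)*s = (9*(5 + s)/(2*s))*s = 45/2 + 9*s/2)
-893 + M(G) = -893 + (45/2 + (9/2)*121) = -893 + (45/2 + 1089/2) = -893 + 567 = -326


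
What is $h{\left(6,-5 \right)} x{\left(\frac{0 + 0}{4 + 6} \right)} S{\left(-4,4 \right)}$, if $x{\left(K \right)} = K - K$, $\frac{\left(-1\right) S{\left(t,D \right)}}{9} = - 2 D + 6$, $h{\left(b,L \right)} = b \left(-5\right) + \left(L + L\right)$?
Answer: $0$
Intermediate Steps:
$h{\left(b,L \right)} = - 5 b + 2 L$
$S{\left(t,D \right)} = -54 + 18 D$ ($S{\left(t,D \right)} = - 9 \left(- 2 D + 6\right) = - 9 \left(6 - 2 D\right) = -54 + 18 D$)
$x{\left(K \right)} = 0$
$h{\left(6,-5 \right)} x{\left(\frac{0 + 0}{4 + 6} \right)} S{\left(-4,4 \right)} = \left(\left(-5\right) 6 + 2 \left(-5\right)\right) 0 \left(-54 + 18 \cdot 4\right) = \left(-30 - 10\right) 0 \left(-54 + 72\right) = \left(-40\right) 0 \cdot 18 = 0 \cdot 18 = 0$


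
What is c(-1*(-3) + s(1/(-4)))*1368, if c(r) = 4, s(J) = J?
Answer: 5472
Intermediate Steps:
c(-1*(-3) + s(1/(-4)))*1368 = 4*1368 = 5472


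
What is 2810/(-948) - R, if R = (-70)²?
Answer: -2324005/474 ≈ -4903.0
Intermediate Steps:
R = 4900
2810/(-948) - R = 2810/(-948) - 1*4900 = 2810*(-1/948) - 4900 = -1405/474 - 4900 = -2324005/474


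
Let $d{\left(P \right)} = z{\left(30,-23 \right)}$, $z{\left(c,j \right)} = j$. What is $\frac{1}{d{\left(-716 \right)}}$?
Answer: $- \frac{1}{23} \approx -0.043478$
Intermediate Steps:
$d{\left(P \right)} = -23$
$\frac{1}{d{\left(-716 \right)}} = \frac{1}{-23} = - \frac{1}{23}$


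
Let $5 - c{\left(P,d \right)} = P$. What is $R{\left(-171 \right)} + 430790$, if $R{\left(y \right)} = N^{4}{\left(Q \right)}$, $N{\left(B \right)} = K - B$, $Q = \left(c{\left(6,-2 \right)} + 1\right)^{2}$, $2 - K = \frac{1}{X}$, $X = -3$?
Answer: $\frac{34896391}{81} \approx 4.3082 \cdot 10^{5}$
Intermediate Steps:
$c{\left(P,d \right)} = 5 - P$
$K = \frac{7}{3}$ ($K = 2 - \frac{1}{-3} = 2 - - \frac{1}{3} = 2 + \frac{1}{3} = \frac{7}{3} \approx 2.3333$)
$Q = 0$ ($Q = \left(\left(5 - 6\right) + 1\right)^{2} = \left(-1 + 1\right)^{2} = 0^{2} = 0$)
$N{\left(B \right)} = \frac{7}{3} - B$
$R{\left(y \right)} = \frac{2401}{81}$ ($R{\left(y \right)} = \left(\frac{7}{3} - 0\right)^{4} = \left(\frac{7}{3} + 0\right)^{4} = \left(\frac{7}{3}\right)^{4} = \frac{2401}{81}$)
$R{\left(-171 \right)} + 430790 = \frac{2401}{81} + 430790 = \frac{34896391}{81}$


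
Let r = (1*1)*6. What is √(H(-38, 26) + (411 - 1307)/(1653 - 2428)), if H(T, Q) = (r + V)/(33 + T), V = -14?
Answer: 2*√16554/155 ≈ 1.6602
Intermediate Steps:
r = 6 (r = 1*6 = 6)
H(T, Q) = -8/(33 + T) (H(T, Q) = (6 - 14)/(33 + T) = -8/(33 + T))
√(H(-38, 26) + (411 - 1307)/(1653 - 2428)) = √(-8/(33 - 38) + (411 - 1307)/(1653 - 2428)) = √(-8/(-5) - 896/(-775)) = √(-8*(-⅕) - 896*(-1/775)) = √(8/5 + 896/775) = √(2136/775) = 2*√16554/155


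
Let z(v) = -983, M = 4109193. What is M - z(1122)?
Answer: 4110176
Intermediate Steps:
M - z(1122) = 4109193 - 1*(-983) = 4109193 + 983 = 4110176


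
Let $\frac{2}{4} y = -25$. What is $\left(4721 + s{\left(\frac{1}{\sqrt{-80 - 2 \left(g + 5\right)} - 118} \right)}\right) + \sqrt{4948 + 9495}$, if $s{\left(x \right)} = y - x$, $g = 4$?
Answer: $\frac{32748440}{7011} + \sqrt{14443} + \frac{7 i \sqrt{2}}{14022} \approx 4791.2 + 0.000706 i$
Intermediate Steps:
$y = -50$ ($y = 2 \left(-25\right) = -50$)
$s{\left(x \right)} = -50 - x$
$\left(4721 + s{\left(\frac{1}{\sqrt{-80 - 2 \left(g + 5\right)} - 118} \right)}\right) + \sqrt{4948 + 9495} = \left(4721 - \left(50 + \frac{1}{\sqrt{-80 - 2 \left(4 + 5\right)} - 118}\right)\right) + \sqrt{4948 + 9495} = \left(4721 - \left(50 + \frac{1}{\sqrt{-80 - 18} - 118}\right)\right) + \sqrt{14443} = \left(4721 - \left(50 + \frac{1}{\sqrt{-98} - 118}\right)\right) + \sqrt{14443} = \left(4721 - \left(50 + \frac{1}{7 i \sqrt{2} - 118}\right)\right) + \sqrt{14443} = \left(4721 - \left(50 + \frac{1}{-118 + 7 i \sqrt{2}}\right)\right) + \sqrt{14443} = \left(4671 - \frac{1}{-118 + 7 i \sqrt{2}}\right) + \sqrt{14443} = 4671 + \sqrt{14443} - \frac{1}{-118 + 7 i \sqrt{2}}$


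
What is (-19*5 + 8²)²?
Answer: 961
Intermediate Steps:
(-19*5 + 8²)² = (-95 + 64)² = (-31)² = 961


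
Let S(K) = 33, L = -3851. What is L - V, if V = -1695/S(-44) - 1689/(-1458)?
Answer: -20319049/5346 ≈ -3800.8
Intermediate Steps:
V = -268397/5346 (V = -1695/33 - 1689/(-1458) = -1695*1/33 - 1689*(-1/1458) = -565/11 + 563/486 = -268397/5346 ≈ -50.205)
L - V = -3851 - 1*(-268397/5346) = -3851 + 268397/5346 = -20319049/5346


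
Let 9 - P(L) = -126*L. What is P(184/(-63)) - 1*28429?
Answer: -28788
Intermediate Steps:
P(L) = 9 + 126*L (P(L) = 9 - (-126)*L = 9 + 126*L)
P(184/(-63)) - 1*28429 = (9 + 126*(184/(-63))) - 1*28429 = (9 + 126*(184*(-1/63))) - 28429 = (9 + 126*(-184/63)) - 28429 = (9 - 368) - 28429 = -359 - 28429 = -28788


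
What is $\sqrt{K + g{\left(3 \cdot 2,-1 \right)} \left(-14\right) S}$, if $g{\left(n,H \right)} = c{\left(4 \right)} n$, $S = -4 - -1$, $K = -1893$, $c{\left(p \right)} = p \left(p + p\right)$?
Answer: $11 \sqrt{51} \approx 78.556$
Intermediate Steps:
$c{\left(p \right)} = 2 p^{2}$ ($c{\left(p \right)} = p 2 p = 2 p^{2}$)
$S = -3$ ($S = -4 + 1 = -3$)
$g{\left(n,H \right)} = 32 n$ ($g{\left(n,H \right)} = 2 \cdot 4^{2} n = 2 \cdot 16 n = 32 n$)
$\sqrt{K + g{\left(3 \cdot 2,-1 \right)} \left(-14\right) S} = \sqrt{-1893 + 32 \cdot 3 \cdot 2 \left(-14\right) \left(-3\right)} = \sqrt{-1893 + 32 \cdot 6 \left(-14\right) \left(-3\right)} = \sqrt{-1893 + 192 \left(-14\right) \left(-3\right)} = \sqrt{-1893 - -8064} = \sqrt{-1893 + 8064} = \sqrt{6171} = 11 \sqrt{51}$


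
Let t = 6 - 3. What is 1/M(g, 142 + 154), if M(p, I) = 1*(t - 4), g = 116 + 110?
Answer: -1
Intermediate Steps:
t = 3
g = 226
M(p, I) = -1 (M(p, I) = 1*(3 - 4) = 1*(-1) = -1)
1/M(g, 142 + 154) = 1/(-1) = -1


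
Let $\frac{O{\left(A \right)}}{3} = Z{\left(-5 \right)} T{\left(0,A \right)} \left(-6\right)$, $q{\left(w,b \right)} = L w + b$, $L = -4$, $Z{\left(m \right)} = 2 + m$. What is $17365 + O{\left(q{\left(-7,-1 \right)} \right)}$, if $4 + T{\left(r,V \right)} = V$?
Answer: $18607$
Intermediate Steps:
$T{\left(r,V \right)} = -4 + V$
$q{\left(w,b \right)} = b - 4 w$ ($q{\left(w,b \right)} = - 4 w + b = b - 4 w$)
$O{\left(A \right)} = -216 + 54 A$ ($O{\left(A \right)} = 3 \left(2 - 5\right) \left(-4 + A\right) \left(-6\right) = 3 - 3 \left(-4 + A\right) \left(-6\right) = 3 \left(12 - 3 A\right) \left(-6\right) = 3 \left(-72 + 18 A\right) = -216 + 54 A$)
$17365 + O{\left(q{\left(-7,-1 \right)} \right)} = 17365 - \left(216 - 54 \left(-1 - -28\right)\right) = 17365 - \left(216 - 54 \left(-1 + 28\right)\right) = 17365 + \left(-216 + 54 \cdot 27\right) = 17365 + \left(-216 + 1458\right) = 17365 + 1242 = 18607$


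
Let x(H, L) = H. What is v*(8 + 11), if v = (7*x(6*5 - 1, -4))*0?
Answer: 0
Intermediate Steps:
v = 0 (v = (7*(6*5 - 1))*0 = (7*(30 - 1))*0 = (7*29)*0 = 203*0 = 0)
v*(8 + 11) = 0*(8 + 11) = 0*19 = 0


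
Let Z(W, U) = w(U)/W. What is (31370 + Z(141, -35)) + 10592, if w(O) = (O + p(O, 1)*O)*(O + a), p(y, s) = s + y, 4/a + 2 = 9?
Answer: 1958959/47 ≈ 41680.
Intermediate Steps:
a = 4/7 (a = 4/(-2 + 9) = 4/7 ≈ 0.57143)
w(O) = (4/7 + O)*(O + O*(1 + O)) (w(O) = (O + (1 + O)*O)*(O + 4/7) = (O + O*(1 + O))*(4/7 + O) = (4/7 + O)*(O + O*(1 + O)))
Z(W, U) = U*(8 + 7*U² + 18*U)/(7*W) (Z(W, U) = (U*(8 + 7*U² + 18*U)/7)/W = U*(8 + 7*U² + 18*U)/(7*W))
(31370 + Z(141, -35)) + 10592 = (31370 + (⅐)*(-35)*(8 + 7*(-35)² + 18*(-35))/141) + 10592 = (31370 + (⅐)*(-35)*(1/141)*(8 + 7*1225 - 630)) + 10592 = (31370 + (⅐)*(-35)*(1/141)*(8 + 8575 - 630)) + 10592 = (31370 + (⅐)*(-35)*(1/141)*7953) + 10592 = (31370 - 13255/47) + 10592 = 1461135/47 + 10592 = 1958959/47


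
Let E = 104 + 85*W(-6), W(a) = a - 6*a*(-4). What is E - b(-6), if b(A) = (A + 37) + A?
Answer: -12671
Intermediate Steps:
W(a) = 25*a (W(a) = a - (-24)*a = a + 24*a = 25*a)
b(A) = 37 + 2*A (b(A) = (37 + A) + A = 37 + 2*A)
E = -12646 (E = 104 + 85*(25*(-6)) = 104 + 85*(-150) = 104 - 12750 = -12646)
E - b(-6) = -12646 - (37 + 2*(-6)) = -12646 - (37 - 12) = -12646 - 1*25 = -12646 - 25 = -12671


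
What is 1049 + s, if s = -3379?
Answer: -2330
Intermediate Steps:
1049 + s = 1049 - 3379 = -2330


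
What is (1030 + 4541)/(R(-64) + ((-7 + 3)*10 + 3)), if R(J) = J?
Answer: -5571/101 ≈ -55.158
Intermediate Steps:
(1030 + 4541)/(R(-64) + ((-7 + 3)*10 + 3)) = (1030 + 4541)/(-64 + ((-7 + 3)*10 + 3)) = 5571/(-64 + (-4*10 + 3)) = 5571/(-64 + (-40 + 3)) = 5571/(-64 - 37) = 5571/(-101) = 5571*(-1/101) = -5571/101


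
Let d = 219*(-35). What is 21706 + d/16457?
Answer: 51029711/2351 ≈ 21706.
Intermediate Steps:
d = -7665
21706 + d/16457 = 21706 - 7665/16457 = 21706 - 7665*1/16457 = 21706 - 1095/2351 = 51029711/2351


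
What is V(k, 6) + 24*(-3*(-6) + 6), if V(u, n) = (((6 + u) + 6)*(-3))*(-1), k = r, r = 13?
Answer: 651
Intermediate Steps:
k = 13
V(u, n) = 36 + 3*u (V(u, n) = ((12 + u)*(-3))*(-1) = (-36 - 3*u)*(-1) = 36 + 3*u)
V(k, 6) + 24*(-3*(-6) + 6) = (36 + 3*13) + 24*(-3*(-6) + 6) = (36 + 39) + 24*(18 + 6) = 75 + 24*24 = 75 + 576 = 651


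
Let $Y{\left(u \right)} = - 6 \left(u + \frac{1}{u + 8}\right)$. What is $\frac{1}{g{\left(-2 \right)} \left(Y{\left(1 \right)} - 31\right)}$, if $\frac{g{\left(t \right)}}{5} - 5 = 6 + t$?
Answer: $- \frac{1}{1695} \approx -0.00058997$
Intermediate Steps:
$g{\left(t \right)} = 55 + 5 t$ ($g{\left(t \right)} = 25 + 5 \left(6 + t\right) = 25 + \left(30 + 5 t\right) = 55 + 5 t$)
$Y{\left(u \right)} = - 6 u - \frac{6}{8 + u}$ ($Y{\left(u \right)} = - 6 \left(u + \frac{1}{8 + u}\right) = - 6 u - \frac{6}{8 + u}$)
$\frac{1}{g{\left(-2 \right)} \left(Y{\left(1 \right)} - 31\right)} = \frac{1}{\left(55 + 5 \left(-2\right)\right) \left(\frac{6 \left(-1 - 1^{2} - 8\right)}{8 + 1} - 31\right)} = \frac{1}{\left(55 - 10\right) \left(\frac{6 \left(-1 - 1 - 8\right)}{9} - 31\right)} = \frac{1}{45 \left(6 \cdot \frac{1}{9} \left(-1 - 1 - 8\right) - 31\right)} = \frac{1}{45 \left(6 \cdot \frac{1}{9} \left(-10\right) - 31\right)} = \frac{1}{45 \left(- \frac{20}{3} - 31\right)} = \frac{1}{45 \left(- \frac{113}{3}\right)} = \frac{1}{-1695} = - \frac{1}{1695}$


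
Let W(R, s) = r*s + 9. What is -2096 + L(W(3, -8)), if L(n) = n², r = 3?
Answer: -1871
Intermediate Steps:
W(R, s) = 9 + 3*s (W(R, s) = 3*s + 9 = 9 + 3*s)
-2096 + L(W(3, -8)) = -2096 + (9 + 3*(-8))² = -2096 + (9 - 24)² = -2096 + (-15)² = -2096 + 225 = -1871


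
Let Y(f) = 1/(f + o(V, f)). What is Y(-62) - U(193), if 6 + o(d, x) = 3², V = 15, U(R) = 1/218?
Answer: -277/12862 ≈ -0.021536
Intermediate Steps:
U(R) = 1/218
o(d, x) = 3 (o(d, x) = -6 + 3² = -6 + 9 = 3)
Y(f) = 1/(3 + f) (Y(f) = 1/(f + 3) = 1/(3 + f))
Y(-62) - U(193) = 1/(3 - 62) - 1*1/218 = 1/(-59) - 1/218 = -1/59 - 1/218 = -277/12862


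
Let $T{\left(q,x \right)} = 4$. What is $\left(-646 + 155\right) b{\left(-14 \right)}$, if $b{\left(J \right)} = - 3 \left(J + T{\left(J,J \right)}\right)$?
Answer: $-14730$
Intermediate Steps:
$b{\left(J \right)} = -12 - 3 J$ ($b{\left(J \right)} = - 3 \left(J + 4\right) = - 3 \left(4 + J\right) = -12 - 3 J$)
$\left(-646 + 155\right) b{\left(-14 \right)} = \left(-646 + 155\right) \left(-12 - -42\right) = - 491 \left(-12 + 42\right) = \left(-491\right) 30 = -14730$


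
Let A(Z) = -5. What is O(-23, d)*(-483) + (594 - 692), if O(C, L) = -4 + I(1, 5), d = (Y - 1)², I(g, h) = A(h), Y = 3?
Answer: 4249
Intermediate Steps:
I(g, h) = -5
d = 4 (d = (3 - 1)² = 2² = 4)
O(C, L) = -9 (O(C, L) = -4 - 5 = -9)
O(-23, d)*(-483) + (594 - 692) = -9*(-483) + (594 - 692) = 4347 - 98 = 4249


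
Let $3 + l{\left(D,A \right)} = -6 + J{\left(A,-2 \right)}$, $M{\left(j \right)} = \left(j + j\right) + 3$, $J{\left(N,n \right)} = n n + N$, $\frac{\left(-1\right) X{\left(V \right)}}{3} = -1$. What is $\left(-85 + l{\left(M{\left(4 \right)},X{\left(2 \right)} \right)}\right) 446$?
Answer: $-38802$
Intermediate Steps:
$X{\left(V \right)} = 3$ ($X{\left(V \right)} = \left(-3\right) \left(-1\right) = 3$)
$J{\left(N,n \right)} = N + n^{2}$ ($J{\left(N,n \right)} = n^{2} + N = N + n^{2}$)
$M{\left(j \right)} = 3 + 2 j$ ($M{\left(j \right)} = 2 j + 3 = 3 + 2 j$)
$l{\left(D,A \right)} = -5 + A$ ($l{\left(D,A \right)} = -3 + \left(-6 + \left(A + \left(-2\right)^{2}\right)\right) = -3 + \left(-6 + \left(A + 4\right)\right) = -3 + \left(-6 + \left(4 + A\right)\right) = -3 + \left(-2 + A\right) = -5 + A$)
$\left(-85 + l{\left(M{\left(4 \right)},X{\left(2 \right)} \right)}\right) 446 = \left(-85 + \left(-5 + 3\right)\right) 446 = \left(-85 - 2\right) 446 = \left(-87\right) 446 = -38802$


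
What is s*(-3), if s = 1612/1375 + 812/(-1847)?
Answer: -5582592/2539625 ≈ -2.1982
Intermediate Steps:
s = 1860864/2539625 (s = 1612*(1/1375) + 812*(-1/1847) = 1612/1375 - 812/1847 = 1860864/2539625 ≈ 0.73273)
s*(-3) = (1860864/2539625)*(-3) = -5582592/2539625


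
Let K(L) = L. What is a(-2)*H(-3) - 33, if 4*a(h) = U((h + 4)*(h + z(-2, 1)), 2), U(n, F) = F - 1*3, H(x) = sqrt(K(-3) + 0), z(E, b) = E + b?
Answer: -33 - I*sqrt(3)/4 ≈ -33.0 - 0.43301*I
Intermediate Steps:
H(x) = I*sqrt(3) (H(x) = sqrt(-3 + 0) = sqrt(-3) = I*sqrt(3))
U(n, F) = -3 + F (U(n, F) = F - 3 = -3 + F)
a(h) = -1/4 (a(h) = (-3 + 2)/4 = (1/4)*(-1) = -1/4)
a(-2)*H(-3) - 33 = -I*sqrt(3)/4 - 33 = -33 - I*sqrt(3)/4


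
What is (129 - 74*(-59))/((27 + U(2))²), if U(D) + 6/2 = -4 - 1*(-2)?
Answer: 4495/484 ≈ 9.2872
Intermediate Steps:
U(D) = -5 (U(D) = -3 + (-4 - 1*(-2)) = -3 + (-4 + 2) = -3 - 2 = -5)
(129 - 74*(-59))/((27 + U(2))²) = (129 - 74*(-59))/((27 - 5)²) = (129 + 4366)/(22²) = 4495/484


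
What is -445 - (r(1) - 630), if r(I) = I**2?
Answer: 184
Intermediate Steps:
-445 - (r(1) - 630) = -445 - (1**2 - 630) = -445 - (1 - 630) = -445 - 1*(-629) = -445 + 629 = 184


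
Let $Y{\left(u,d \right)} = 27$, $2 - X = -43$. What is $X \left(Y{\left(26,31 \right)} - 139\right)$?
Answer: $-5040$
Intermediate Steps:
$X = 45$ ($X = 2 - -43 = 2 + 43 = 45$)
$X \left(Y{\left(26,31 \right)} - 139\right) = 45 \left(27 - 139\right) = 45 \left(-112\right) = -5040$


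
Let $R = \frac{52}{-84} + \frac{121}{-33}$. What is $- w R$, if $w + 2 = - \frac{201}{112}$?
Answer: $- \frac{6375}{392} \approx -16.263$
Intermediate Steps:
$R = - \frac{30}{7}$ ($R = 52 \left(- \frac{1}{84}\right) + 121 \left(- \frac{1}{33}\right) = - \frac{13}{21} - \frac{11}{3} = - \frac{30}{7} \approx -4.2857$)
$w = - \frac{425}{112}$ ($w = -2 - \frac{201}{112} = - \frac{425}{112} \approx -3.7946$)
$- w R = \left(-1\right) \left(- \frac{425}{112}\right) \left(- \frac{30}{7}\right) = \frac{425}{112} \left(- \frac{30}{7}\right) = - \frac{6375}{392}$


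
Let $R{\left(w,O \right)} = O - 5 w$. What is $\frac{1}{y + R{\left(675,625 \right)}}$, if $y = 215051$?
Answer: $\frac{1}{212301} \approx 4.7103 \cdot 10^{-6}$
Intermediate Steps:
$\frac{1}{y + R{\left(675,625 \right)}} = \frac{1}{215051 + \left(625 - 3375\right)} = \frac{1}{215051 - 2750} = \frac{1}{212301}$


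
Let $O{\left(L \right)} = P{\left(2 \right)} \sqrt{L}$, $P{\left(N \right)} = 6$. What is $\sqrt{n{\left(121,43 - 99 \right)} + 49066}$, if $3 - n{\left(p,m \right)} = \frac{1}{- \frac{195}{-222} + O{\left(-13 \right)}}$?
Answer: $\sqrt{3} \sqrt{\frac{1063137 + 7262212 i \sqrt{13}}{65 + 444 i \sqrt{13}}} \approx 221.52 + 0.00010417 i$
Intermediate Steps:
$O{\left(L \right)} = 6 \sqrt{L}$
$n{\left(p,m \right)} = 3 - \frac{1}{\frac{65}{74} + 6 i \sqrt{13}}$ ($n{\left(p,m \right)} = 3 - \frac{1}{- \frac{195}{-222} + 6 \sqrt{-13}} = 3 - \frac{1}{\left(-195\right) \left(- \frac{1}{222}\right) + 6 i \sqrt{13}} = 3 - \frac{1}{\frac{65}{74} + 6 i \sqrt{13}}$)
$\sqrt{n{\left(121,43 - 99 \right)} + 49066} = \sqrt{\left(\frac{592013}{197461} + \frac{32856 i \sqrt{13}}{2566993}\right) + 49066} = \sqrt{\frac{9689213439}{197461} + \frac{32856 i \sqrt{13}}{2566993}}$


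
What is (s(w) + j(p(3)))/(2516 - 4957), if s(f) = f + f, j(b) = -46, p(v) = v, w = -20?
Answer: 86/2441 ≈ 0.035231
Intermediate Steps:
s(f) = 2*f
(s(w) + j(p(3)))/(2516 - 4957) = (2*(-20) - 46)/(2516 - 4957) = (-40 - 46)/(-2441) = -86*(-1/2441) = 86/2441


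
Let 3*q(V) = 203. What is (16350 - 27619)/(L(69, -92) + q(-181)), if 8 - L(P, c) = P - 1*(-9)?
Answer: 33807/7 ≈ 4829.6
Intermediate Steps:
L(P, c) = -1 - P (L(P, c) = 8 - (P - 1*(-9)) = 8 - (P + 9) = 8 - (9 + P) = 8 + (-9 - P) = -1 - P)
q(V) = 203/3 (q(V) = (⅓)*203 = 203/3)
(16350 - 27619)/(L(69, -92) + q(-181)) = (16350 - 27619)/((-1 - 1*69) + 203/3) = -11269/((-1 - 69) + 203/3) = -11269/(-70 + 203/3) = -11269/(-7/3) = -11269*(-3/7) = 33807/7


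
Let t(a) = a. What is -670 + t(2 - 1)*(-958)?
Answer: -1628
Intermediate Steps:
-670 + t(2 - 1)*(-958) = -670 + (2 - 1)*(-958) = -670 + 1*(-958) = -670 - 958 = -1628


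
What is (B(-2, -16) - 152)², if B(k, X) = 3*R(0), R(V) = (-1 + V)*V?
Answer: 23104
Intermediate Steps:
R(V) = V*(-1 + V)
B(k, X) = 0 (B(k, X) = 3*(0*(-1 + 0)) = 3*(0*(-1)) = 3*0 = 0)
(B(-2, -16) - 152)² = (0 - 152)² = (-152)² = 23104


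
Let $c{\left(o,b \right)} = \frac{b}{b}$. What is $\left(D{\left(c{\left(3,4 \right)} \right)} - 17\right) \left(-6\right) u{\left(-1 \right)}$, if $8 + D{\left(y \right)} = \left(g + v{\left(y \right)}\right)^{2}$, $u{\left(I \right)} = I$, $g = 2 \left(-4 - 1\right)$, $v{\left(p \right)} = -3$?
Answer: $864$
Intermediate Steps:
$g = -10$ ($g = 2 \left(-5\right) = -10$)
$c{\left(o,b \right)} = 1$
$D{\left(y \right)} = 161$ ($D{\left(y \right)} = -8 + \left(-10 - 3\right)^{2} = -8 + \left(-13\right)^{2} = -8 + 169 = 161$)
$\left(D{\left(c{\left(3,4 \right)} \right)} - 17\right) \left(-6\right) u{\left(-1 \right)} = \left(161 - 17\right) \left(-6\right) \left(-1\right) = 144 \left(-6\right) \left(-1\right) = \left(-864\right) \left(-1\right) = 864$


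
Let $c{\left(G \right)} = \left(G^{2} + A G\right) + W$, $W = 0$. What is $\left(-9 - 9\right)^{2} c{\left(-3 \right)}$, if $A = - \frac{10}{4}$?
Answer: $5346$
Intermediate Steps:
$A = - \frac{5}{2}$ ($A = \left(-10\right) \frac{1}{4} = - \frac{5}{2} \approx -2.5$)
$c{\left(G \right)} = G^{2} - \frac{5 G}{2}$ ($c{\left(G \right)} = \left(G^{2} - \frac{5 G}{2}\right) + 0 = G^{2} - \frac{5 G}{2}$)
$\left(-9 - 9\right)^{2} c{\left(-3 \right)} = \left(-9 - 9\right)^{2} \cdot \frac{1}{2} \left(-3\right) \left(-5 + 2 \left(-3\right)\right) = \left(-18\right)^{2} \cdot \frac{1}{2} \left(-3\right) \left(-5 - 6\right) = 324 \cdot \frac{1}{2} \left(-3\right) \left(-11\right) = 324 \cdot \frac{33}{2} = 5346$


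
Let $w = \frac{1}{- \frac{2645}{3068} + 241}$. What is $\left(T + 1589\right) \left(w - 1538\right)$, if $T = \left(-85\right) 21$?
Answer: $\frac{31727014648}{105249} \approx 3.0145 \cdot 10^{5}$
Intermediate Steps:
$T = -1785$
$w = \frac{3068}{736743}$ ($w = \frac{1}{\left(-2645\right) \frac{1}{3068} + 241} = \frac{1}{- \frac{2645}{3068} + 241} = \frac{1}{\frac{736743}{3068}} = \frac{3068}{736743} \approx 0.0041643$)
$\left(T + 1589\right) \left(w - 1538\right) = \left(-1785 + 1589\right) \left(\frac{3068}{736743} - 1538\right) = \left(-196\right) \left(- \frac{1133107666}{736743}\right) = \frac{31727014648}{105249}$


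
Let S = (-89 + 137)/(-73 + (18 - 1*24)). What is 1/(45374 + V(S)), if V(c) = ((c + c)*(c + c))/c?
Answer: 79/3584354 ≈ 2.2040e-5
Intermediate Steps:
S = -48/79 (S = 48/(-73 + (18 - 24)) = 48/(-73 - 6) = 48/(-79) = 48*(-1/79) = -48/79 ≈ -0.60759)
V(c) = 4*c (V(c) = ((2*c)*(2*c))/c = (4*c²)/c = 4*c)
1/(45374 + V(S)) = 1/(45374 + 4*(-48/79)) = 1/(45374 - 192/79) = 1/(3584354/79) = 79/3584354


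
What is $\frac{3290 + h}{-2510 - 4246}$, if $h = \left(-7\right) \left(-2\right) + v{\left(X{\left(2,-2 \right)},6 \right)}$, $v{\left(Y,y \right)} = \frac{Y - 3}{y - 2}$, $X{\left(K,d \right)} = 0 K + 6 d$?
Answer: $- \frac{13201}{27024} \approx -0.48849$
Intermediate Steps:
$X{\left(K,d \right)} = 6 d$ ($X{\left(K,d \right)} = 0 + 6 d = 6 d$)
$v{\left(Y,y \right)} = \frac{-3 + Y}{-2 + y}$
$h = \frac{41}{4}$ ($h = \left(-7\right) \left(-2\right) + \frac{-3 + 6 \left(-2\right)}{-2 + 6} = 14 + \frac{-3 - 12}{4} = 14 + \frac{1}{4} \left(-15\right) = 14 - \frac{15}{4} = \frac{41}{4} \approx 10.25$)
$\frac{3290 + h}{-2510 - 4246} = \frac{3290 + \frac{41}{4}}{-2510 - 4246} = \frac{13201}{4 \left(-6756\right)} = \frac{13201}{4} \left(- \frac{1}{6756}\right) = - \frac{13201}{27024}$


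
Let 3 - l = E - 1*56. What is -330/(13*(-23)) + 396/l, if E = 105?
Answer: -2244/299 ≈ -7.5050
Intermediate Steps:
l = -46 (l = 3 - (105 - 1*56) = 3 - (105 - 56) = 3 - 1*49 = 3 - 49 = -46)
-330/(13*(-23)) + 396/l = -330/(13*(-23)) + 396/(-46) = -330/(-299) + 396*(-1/46) = -330*(-1/299) - 198/23 = 330/299 - 198/23 = -2244/299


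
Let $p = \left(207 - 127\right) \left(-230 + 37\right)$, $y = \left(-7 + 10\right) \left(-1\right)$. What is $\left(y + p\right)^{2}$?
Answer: $238486249$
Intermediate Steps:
$y = -3$ ($y = 3 \left(-1\right) = -3$)
$p = -15440$ ($p = 80 \left(-193\right) = -15440$)
$\left(y + p\right)^{2} = \left(-3 - 15440\right)^{2} = \left(-15443\right)^{2} = 238486249$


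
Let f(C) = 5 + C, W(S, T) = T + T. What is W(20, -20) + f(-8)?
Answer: -43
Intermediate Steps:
W(S, T) = 2*T
W(20, -20) + f(-8) = 2*(-20) + (5 - 8) = -40 - 3 = -43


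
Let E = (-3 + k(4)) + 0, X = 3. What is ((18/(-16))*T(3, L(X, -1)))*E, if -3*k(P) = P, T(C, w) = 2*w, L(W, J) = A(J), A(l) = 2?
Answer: 39/2 ≈ 19.500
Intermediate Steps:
L(W, J) = 2
k(P) = -P/3
E = -13/3 (E = (-3 - ⅓*4) + 0 = (-3 - 4/3) + 0 = -13/3 + 0 = -13/3 ≈ -4.3333)
((18/(-16))*T(3, L(X, -1)))*E = ((18/(-16))*(2*2))*(-13/3) = ((18*(-1/16))*4)*(-13/3) = -9/8*4*(-13/3) = -9/2*(-13/3) = 39/2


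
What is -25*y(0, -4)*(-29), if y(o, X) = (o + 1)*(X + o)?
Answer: -2900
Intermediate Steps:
y(o, X) = (1 + o)*(X + o)
-25*y(0, -4)*(-29) = -25*(-4 + 0 + 0² - 4*0)*(-29) = -25*(-4 + 0 + 0 + 0)*(-29) = -25*(-4)*(-29) = 100*(-29) = -2900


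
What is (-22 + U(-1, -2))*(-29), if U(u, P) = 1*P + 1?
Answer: 667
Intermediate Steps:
U(u, P) = 1 + P (U(u, P) = P + 1 = 1 + P)
(-22 + U(-1, -2))*(-29) = (-22 + (1 - 2))*(-29) = (-22 - 1)*(-29) = -23*(-29) = 667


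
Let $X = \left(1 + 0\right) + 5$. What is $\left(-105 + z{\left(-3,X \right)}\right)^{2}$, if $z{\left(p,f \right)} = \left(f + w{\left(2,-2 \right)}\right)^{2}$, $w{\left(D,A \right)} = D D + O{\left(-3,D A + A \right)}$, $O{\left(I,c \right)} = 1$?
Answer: $256$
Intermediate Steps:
$X = 6$ ($X = 1 + 5 = 6$)
$w{\left(D,A \right)} = 1 + D^{2}$ ($w{\left(D,A \right)} = D D + 1 = D^{2} + 1 = 1 + D^{2}$)
$z{\left(p,f \right)} = \left(5 + f\right)^{2}$ ($z{\left(p,f \right)} = \left(f + \left(1 + 2^{2}\right)\right)^{2} = \left(f + \left(1 + 4\right)\right)^{2} = \left(f + 5\right)^{2} = \left(5 + f\right)^{2}$)
$\left(-105 + z{\left(-3,X \right)}\right)^{2} = \left(-105 + \left(5 + 6\right)^{2}\right)^{2} = \left(-105 + 11^{2}\right)^{2} = \left(-105 + 121\right)^{2} = 16^{2} = 256$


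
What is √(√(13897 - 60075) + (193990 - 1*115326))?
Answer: √(78664 + I*√46178) ≈ 280.47 + 0.383*I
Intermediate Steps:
√(√(13897 - 60075) + (193990 - 1*115326)) = √(√(-46178) + (193990 - 115326)) = √(I*√46178 + 78664) = √(78664 + I*√46178)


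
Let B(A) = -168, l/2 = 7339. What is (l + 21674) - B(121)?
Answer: 36520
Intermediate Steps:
l = 14678 (l = 2*7339 = 14678)
(l + 21674) - B(121) = (14678 + 21674) - 1*(-168) = 36352 + 168 = 36520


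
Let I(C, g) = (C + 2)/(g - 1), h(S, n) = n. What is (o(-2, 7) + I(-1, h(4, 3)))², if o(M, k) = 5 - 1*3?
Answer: 25/4 ≈ 6.2500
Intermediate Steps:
I(C, g) = (2 + C)/(-1 + g)
o(M, k) = 2 (o(M, k) = 5 - 3 = 2)
(o(-2, 7) + I(-1, h(4, 3)))² = (2 + (2 - 1)/(-1 + 3))² = (2 + 1/2)² = (2 + (½)*1)² = (2 + ½)² = (5/2)² = 25/4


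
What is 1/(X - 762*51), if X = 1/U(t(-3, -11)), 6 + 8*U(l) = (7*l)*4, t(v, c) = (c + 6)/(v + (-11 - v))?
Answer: -37/1437850 ≈ -2.5733e-5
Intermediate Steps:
t(v, c) = -6/11 - c/11 (t(v, c) = (6 + c)/(-11) = (6 + c)*(-1/11) = -6/11 - c/11)
U(l) = -3/4 + 7*l/2 (U(l) = -3/4 + ((7*l)*4)/8 = -3/4 + (28*l)/8 = -3/4 + 7*l/2)
X = 44/37 (X = 1/(-3/4 + 7*(-6/11 - 1/11*(-11))/2) = 1/(-3/4 + 7*(-6/11 + 1)/2) = 1/(-3/4 + (7/2)*(5/11)) = 1/(-3/4 + 35/22) = 1/(37/44) = 44/37 ≈ 1.1892)
1/(X - 762*51) = 1/(44/37 - 762*51) = 1/(44/37 - 38862) = 1/(-1437850/37) = -37/1437850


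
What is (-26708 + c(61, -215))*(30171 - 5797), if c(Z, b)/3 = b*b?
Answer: 2729083658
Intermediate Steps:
c(Z, b) = 3*b² (c(Z, b) = 3*(b*b) = 3*b²)
(-26708 + c(61, -215))*(30171 - 5797) = (-26708 + 3*(-215)²)*(30171 - 5797) = (-26708 + 3*46225)*24374 = (-26708 + 138675)*24374 = 111967*24374 = 2729083658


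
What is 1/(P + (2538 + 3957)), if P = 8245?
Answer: 1/14740 ≈ 6.7843e-5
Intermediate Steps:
1/(P + (2538 + 3957)) = 1/(8245 + (2538 + 3957)) = 1/(8245 + 6495) = 1/14740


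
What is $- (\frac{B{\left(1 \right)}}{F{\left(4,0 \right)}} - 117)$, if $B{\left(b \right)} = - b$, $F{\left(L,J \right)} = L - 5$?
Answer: $116$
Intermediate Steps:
$F{\left(L,J \right)} = -5 + L$ ($F{\left(L,J \right)} = L - 5 = -5 + L$)
$- (\frac{B{\left(1 \right)}}{F{\left(4,0 \right)}} - 117) = - (\frac{\left(-1\right) 1}{-5 + 4} - 117) = - (- \frac{1}{-1} - 117) = - (\left(-1\right) \left(-1\right) - 117) = - (1 - 117) = \left(-1\right) \left(-116\right) = 116$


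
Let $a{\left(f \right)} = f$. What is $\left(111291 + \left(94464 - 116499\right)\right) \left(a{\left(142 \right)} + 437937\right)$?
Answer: $39101179224$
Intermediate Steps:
$\left(111291 + \left(94464 - 116499\right)\right) \left(a{\left(142 \right)} + 437937\right) = \left(111291 + \left(94464 - 116499\right)\right) \left(142 + 437937\right) = \left(111291 + \left(94464 - 116499\right)\right) 438079 = \left(111291 - 22035\right) 438079 = 89256 \cdot 438079 = 39101179224$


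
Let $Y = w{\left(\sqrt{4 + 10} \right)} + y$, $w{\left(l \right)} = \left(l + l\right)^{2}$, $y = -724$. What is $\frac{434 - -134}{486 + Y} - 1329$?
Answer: $- \frac{121223}{91} \approx -1332.1$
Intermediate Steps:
$w{\left(l \right)} = 4 l^{2}$ ($w{\left(l \right)} = \left(2 l\right)^{2} = 4 l^{2}$)
$Y = -668$ ($Y = 4 \left(\sqrt{4 + 10}\right)^{2} - 724 = 4 \left(\sqrt{14}\right)^{2} - 724 = 4 \cdot 14 - 724 = 56 - 724 = -668$)
$\frac{434 - -134}{486 + Y} - 1329 = \frac{434 - -134}{486 - 668} - 1329 = \frac{434 + 134}{-182} - 1329 = 568 \left(- \frac{1}{182}\right) - 1329 = - \frac{284}{91} - 1329 = - \frac{121223}{91}$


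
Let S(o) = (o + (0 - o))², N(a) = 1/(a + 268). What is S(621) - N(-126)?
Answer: -1/142 ≈ -0.0070423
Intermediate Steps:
N(a) = 1/(268 + a)
S(o) = 0 (S(o) = (o - o)² = 0² = 0)
S(621) - N(-126) = 0 - 1/(268 - 126) = 0 - 1/142 = -1/142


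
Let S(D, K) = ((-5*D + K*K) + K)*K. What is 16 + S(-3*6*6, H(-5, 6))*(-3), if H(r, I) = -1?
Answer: 1636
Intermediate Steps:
S(D, K) = K*(K + K² - 5*D) (S(D, K) = ((-5*D + K²) + K)*K = ((K² - 5*D) + K)*K = (K + K² - 5*D)*K = K*(K + K² - 5*D))
16 + S(-3*6*6, H(-5, 6))*(-3) = 16 - (-1 + (-1)² - 5*(-3*6)*6)*(-3) = 16 - (-1 + 1 - (-90)*6)*(-3) = 16 - (-1 + 1 - 5*(-108))*(-3) = 16 - (-1 + 1 + 540)*(-3) = 16 - 1*540*(-3) = 16 - 540*(-3) = 16 + 1620 = 1636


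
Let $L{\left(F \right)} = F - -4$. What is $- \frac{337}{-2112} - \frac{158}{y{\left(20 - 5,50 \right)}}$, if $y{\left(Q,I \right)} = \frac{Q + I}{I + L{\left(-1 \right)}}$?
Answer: $- \frac{17663983}{137280} \approx -128.67$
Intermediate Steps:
$L{\left(F \right)} = 4 + F$ ($L{\left(F \right)} = F + 4 = 4 + F$)
$y{\left(Q,I \right)} = \frac{I + Q}{3 + I}$ ($y{\left(Q,I \right)} = \frac{Q + I}{I + \left(4 - 1\right)} = \frac{I + Q}{I + 3} = \frac{I + Q}{3 + I}$)
$- \frac{337}{-2112} - \frac{158}{y{\left(20 - 5,50 \right)}} = - \frac{337}{-2112} - \frac{158}{\frac{1}{3 + 50} \left(50 + \left(20 - 5\right)\right)} = \left(-337\right) \left(- \frac{1}{2112}\right) - \frac{158}{\frac{1}{53} \left(50 + \left(20 - 5\right)\right)} = \frac{337}{2112} - \frac{158}{\frac{1}{53} \left(50 + 15\right)} = \frac{337}{2112} - \frac{158}{\frac{1}{53} \cdot 65} = \frac{337}{2112} - \frac{158}{\frac{65}{53}} = \frac{337}{2112} - \frac{8374}{65} = - \frac{17663983}{137280}$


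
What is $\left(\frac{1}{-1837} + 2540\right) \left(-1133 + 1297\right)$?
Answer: $\frac{765220556}{1837} \approx 4.1656 \cdot 10^{5}$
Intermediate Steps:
$\left(\frac{1}{-1837} + 2540\right) \left(-1133 + 1297\right) = \left(- \frac{1}{1837} + 2540\right) 164 = \frac{4665979}{1837} \cdot 164 = \frac{765220556}{1837}$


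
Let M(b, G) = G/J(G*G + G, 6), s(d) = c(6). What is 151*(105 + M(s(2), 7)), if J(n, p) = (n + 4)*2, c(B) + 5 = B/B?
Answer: 1903657/120 ≈ 15864.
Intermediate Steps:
c(B) = -4 (c(B) = -5 + B/B = -5 + 1 = -4)
s(d) = -4
J(n, p) = 8 + 2*n (J(n, p) = (4 + n)*2 = 8 + 2*n)
M(b, G) = G/(8 + 2*G + 2*G²) (M(b, G) = G/(8 + 2*(G*G + G)) = G/(8 + 2*(G² + G)) = G/(8 + 2*(G + G²)) = G/(8 + (2*G + 2*G²)) = G/(8 + 2*G + 2*G²))
151*(105 + M(s(2), 7)) = 151*(105 + (½)*7/(4 + 7*(1 + 7))) = 151*(105 + (½)*7/(4 + 7*8)) = 151*(105 + (½)*7/(4 + 56)) = 151*(105 + (½)*7/60) = 151*(105 + (½)*7*(1/60)) = 151*(105 + 7/120) = 151*(12607/120) = 1903657/120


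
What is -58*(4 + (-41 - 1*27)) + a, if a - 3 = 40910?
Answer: 44625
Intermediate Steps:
a = 40913 (a = 3 + 40910 = 40913)
-58*(4 + (-41 - 1*27)) + a = -58*(4 + (-41 - 1*27)) + 40913 = -58*(4 + (-41 - 27)) + 40913 = -58*(4 - 68) + 40913 = -58*(-64) + 40913 = 3712 + 40913 = 44625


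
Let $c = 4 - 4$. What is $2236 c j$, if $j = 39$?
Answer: $0$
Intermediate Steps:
$c = 0$
$2236 c j = 2236 \cdot 0 \cdot 39 = 2236 \cdot 0 = 0$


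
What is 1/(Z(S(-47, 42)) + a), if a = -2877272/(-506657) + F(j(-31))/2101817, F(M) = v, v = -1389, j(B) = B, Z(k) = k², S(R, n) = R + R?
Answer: 1064900295769/9415505808871535 ≈ 0.00011310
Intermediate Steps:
S(R, n) = 2*R
F(M) = -1389
a = 6046795456651/1064900295769 (a = -2877272/(-506657) - 1389/2101817 = -2877272*(-1/506657) - 1389*1/2101817 = 2877272/506657 - 1389/2101817 = 6046795456651/1064900295769 ≈ 5.6783)
1/(Z(S(-47, 42)) + a) = 1/((2*(-47))² + 6046795456651/1064900295769) = 1/((-94)² + 6046795456651/1064900295769) = 1/(8836 + 6046795456651/1064900295769) = 1/(9415505808871535/1064900295769) = 1064900295769/9415505808871535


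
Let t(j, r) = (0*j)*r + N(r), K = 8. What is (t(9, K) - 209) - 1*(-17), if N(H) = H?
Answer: -184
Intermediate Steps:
t(j, r) = r (t(j, r) = (0*j)*r + r = 0*r + r = 0 + r = r)
(t(9, K) - 209) - 1*(-17) = (8 - 209) - 1*(-17) = -201 + 17 = -184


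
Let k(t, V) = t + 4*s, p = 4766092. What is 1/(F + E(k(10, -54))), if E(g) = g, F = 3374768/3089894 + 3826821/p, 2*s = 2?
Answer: 7363359537124/117041496526551 ≈ 0.062912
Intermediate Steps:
s = 1 (s = (1/2)*2 = 1)
k(t, V) = 4 + t (k(t, V) = t + 4*1 = t + 4 = 4 + t)
F = 13954463006815/7363359537124 (F = 3374768/3089894 + 3826821/4766092 = 3374768*(1/3089894) + 3826821*(1/4766092) = 1687384/1544947 + 3826821/4766092 = 13954463006815/7363359537124 ≈ 1.8951)
1/(F + E(k(10, -54))) = 1/(13954463006815/7363359537124 + (4 + 10)) = 1/(13954463006815/7363359537124 + 14) = 1/(117041496526551/7363359537124) = 7363359537124/117041496526551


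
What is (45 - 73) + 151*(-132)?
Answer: -19960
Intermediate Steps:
(45 - 73) + 151*(-132) = -28 - 19932 = -19960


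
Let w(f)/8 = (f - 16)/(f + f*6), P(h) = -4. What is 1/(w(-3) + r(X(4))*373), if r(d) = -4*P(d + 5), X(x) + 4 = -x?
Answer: 21/125480 ≈ 0.00016736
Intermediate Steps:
X(x) = -4 - x
w(f) = 8*(-16 + f)/(7*f) (w(f) = 8*((f - 16)/(f + f*6)) = 8*((-16 + f)/(f + 6*f)) = 8*((-16 + f)/((7*f))) = 8*((-16 + f)*(1/(7*f))) = 8*((-16 + f)/(7*f)) = 8*(-16 + f)/(7*f))
r(d) = 16 (r(d) = -4*(-4) = 16)
1/(w(-3) + r(X(4))*373) = 1/((8/7)*(-16 - 3)/(-3) + 16*373) = 1/((8/7)*(-⅓)*(-19) + 5968) = 1/(152/21 + 5968) = 1/(125480/21) = 21/125480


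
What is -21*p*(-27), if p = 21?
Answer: 11907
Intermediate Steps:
-21*p*(-27) = -21*21*(-27) = -441*(-27) = 11907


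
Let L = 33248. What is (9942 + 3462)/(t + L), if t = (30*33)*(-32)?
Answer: 3351/392 ≈ 8.5485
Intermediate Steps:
t = -31680 (t = 990*(-32) = -31680)
(9942 + 3462)/(t + L) = (9942 + 3462)/(-31680 + 33248) = 13404/1568 = 13404*(1/1568) = 3351/392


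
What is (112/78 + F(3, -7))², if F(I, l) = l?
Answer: 47089/1521 ≈ 30.959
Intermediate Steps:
(112/78 + F(3, -7))² = (112/78 - 7)² = (112*(1/78) - 7)² = (56/39 - 7)² = (-217/39)² = 47089/1521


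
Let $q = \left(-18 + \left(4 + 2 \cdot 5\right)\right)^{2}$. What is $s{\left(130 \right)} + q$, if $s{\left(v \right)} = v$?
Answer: $146$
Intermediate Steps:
$q = 16$ ($q = \left(-18 + \left(4 + 10\right)\right)^{2} = \left(-18 + 14\right)^{2} = \left(-4\right)^{2} = 16$)
$s{\left(130 \right)} + q = 130 + 16 = 146$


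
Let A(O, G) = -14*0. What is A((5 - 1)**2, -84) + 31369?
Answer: 31369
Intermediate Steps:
A(O, G) = 0
A((5 - 1)**2, -84) + 31369 = 0 + 31369 = 31369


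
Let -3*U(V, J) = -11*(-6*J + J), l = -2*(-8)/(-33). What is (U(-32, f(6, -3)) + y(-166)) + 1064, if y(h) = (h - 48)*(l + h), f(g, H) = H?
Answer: 1212643/33 ≈ 36747.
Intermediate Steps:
l = -16/33 (l = 16*(-1/33) = -16/33 ≈ -0.48485)
U(V, J) = -55*J/3 (U(V, J) = -(-11)*(-6*J + J)/3 = -(-11)*(-5*J)/3 = -55*J/3)
y(h) = (-48 + h)*(-16/33 + h) (y(h) = (h - 48)*(-16/33 + h) = (-48 + h)*(-16/33 + h))
(U(-32, f(6, -3)) + y(-166)) + 1064 = (-55/3*(-3) + (256/11 + (-166)² - 1600/33*(-166))) + 1064 = (55 + (256/11 + 27556 + 265600/33)) + 1064 = (55 + 1175716/33) + 1064 = 1177531/33 + 1064 = 1212643/33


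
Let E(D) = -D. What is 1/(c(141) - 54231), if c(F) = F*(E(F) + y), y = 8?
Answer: -1/72984 ≈ -1.3702e-5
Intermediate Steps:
c(F) = F*(8 - F) (c(F) = F*(-F + 8) = F*(8 - F))
1/(c(141) - 54231) = 1/(141*(8 - 1*141) - 54231) = 1/(141*(8 - 141) - 54231) = 1/(141*(-133) - 54231) = 1/(-18753 - 54231) = 1/(-72984) = -1/72984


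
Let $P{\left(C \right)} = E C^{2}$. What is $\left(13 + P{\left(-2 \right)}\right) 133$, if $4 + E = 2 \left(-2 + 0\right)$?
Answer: $-2527$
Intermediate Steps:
$E = -8$ ($E = -4 + 2 \left(-2 + 0\right) = -4 + 2 \left(-2\right) = -4 - 4 = -8$)
$P{\left(C \right)} = - 8 C^{2}$
$\left(13 + P{\left(-2 \right)}\right) 133 = \left(13 - 8 \left(-2\right)^{2}\right) 133 = \left(13 - 32\right) 133 = \left(-19\right) 133 = -2527$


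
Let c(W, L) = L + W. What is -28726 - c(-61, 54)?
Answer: -28719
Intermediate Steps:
-28726 - c(-61, 54) = -28726 - (54 - 61) = -28726 - 1*(-7) = -28726 + 7 = -28719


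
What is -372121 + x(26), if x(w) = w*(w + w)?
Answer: -370769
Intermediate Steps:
x(w) = 2*w**2 (x(w) = w*(2*w) = 2*w**2)
-372121 + x(26) = -372121 + 2*26**2 = -372121 + 2*676 = -372121 + 1352 = -370769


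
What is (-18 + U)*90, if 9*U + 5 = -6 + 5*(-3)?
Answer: -1880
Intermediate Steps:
U = -26/9 (U = -5/9 + (-6 + 5*(-3))/9 = -5/9 + (-6 - 15)/9 = -5/9 + (⅑)*(-21) = -5/9 - 7/3 = -26/9 ≈ -2.8889)
(-18 + U)*90 = (-18 - 26/9)*90 = -188/9*90 = -1880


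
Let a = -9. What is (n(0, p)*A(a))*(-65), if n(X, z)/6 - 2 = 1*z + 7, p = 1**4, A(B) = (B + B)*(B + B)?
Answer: -1263600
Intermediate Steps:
A(B) = 4*B**2 (A(B) = (2*B)*(2*B) = 4*B**2)
p = 1
n(X, z) = 54 + 6*z (n(X, z) = 12 + 6*(1*z + 7) = 12 + 6*(z + 7) = 12 + 6*(7 + z) = 12 + (42 + 6*z) = 54 + 6*z)
(n(0, p)*A(a))*(-65) = ((54 + 6*1)*(4*(-9)**2))*(-65) = ((54 + 6)*(4*81))*(-65) = (60*324)*(-65) = 19440*(-65) = -1263600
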